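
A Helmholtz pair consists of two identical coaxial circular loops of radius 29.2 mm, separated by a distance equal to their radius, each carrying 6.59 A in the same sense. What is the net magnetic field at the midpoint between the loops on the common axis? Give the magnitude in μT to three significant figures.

Each loop contributes B = μ₀IR²/[2(R²+z²)^(3/2)] on the axis, with z measured from that loop.
Loop 1 (z = 0.0146 m): B₁ = 1.01×10⁻⁴ T. Loop 2 (z = 0.0146 m): B₂ = 1.01×10⁻⁴ T.
The fields add: B = B₁ + B₂ = 2.03×10⁻⁴ T.

B ≈ 203 μT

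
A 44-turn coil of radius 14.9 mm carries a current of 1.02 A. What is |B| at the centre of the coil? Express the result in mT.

B ≈ 1.89 mT

For an N-turn flat coil, B = Nμ₀I/(2R) with R = 0.0149 m.
B = 44 × 4.30×10⁻⁵ T = 1.89×10⁻³ T.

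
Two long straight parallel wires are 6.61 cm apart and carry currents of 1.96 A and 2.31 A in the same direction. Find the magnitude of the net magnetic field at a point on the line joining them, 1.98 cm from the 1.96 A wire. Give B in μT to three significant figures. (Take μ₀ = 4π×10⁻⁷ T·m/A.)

B ≈ 9.82 μT

Each long wire gives B = μ₀I/(2πd). Distances are d₁ = 0.0198 m and d₂ = 0.0463 m.
B₁ = 1.98×10⁻⁵ T, B₂ = 9.98×10⁻⁶ T.
Between parallel currents the two contributions point in opposite directions, so they subtract. B = |B₁ − B₂| = |1.98×10⁻⁵ − 9.98×10⁻⁶| = 9.82×10⁻⁶ T.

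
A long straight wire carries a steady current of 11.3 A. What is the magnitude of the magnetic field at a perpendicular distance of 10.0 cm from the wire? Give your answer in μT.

B ≈ 22.6 μT

For an infinitely long straight wire, B = μ₀I/(2πd).
B = (4π×10⁻⁷ × 11.3) / (2π × 0.1) = 2.26×10⁻⁵ T.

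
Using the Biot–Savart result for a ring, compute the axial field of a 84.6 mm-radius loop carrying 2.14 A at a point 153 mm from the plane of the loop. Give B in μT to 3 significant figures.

B ≈ 1.80 μT

On the axis of a circular loop, B = μ₀IR² / [2(R²+z²)^(3/2)].
R² + z² = (0.0846)² + (0.153)² = 0.03057 m², and (R²+z²)^(3/2) = 5.34×10⁻³ m³.
B = (4π×10⁻⁷ × 2.14 × 0.007157) / (2 × 5.34×10⁻³) = 1.80×10⁻⁶ T.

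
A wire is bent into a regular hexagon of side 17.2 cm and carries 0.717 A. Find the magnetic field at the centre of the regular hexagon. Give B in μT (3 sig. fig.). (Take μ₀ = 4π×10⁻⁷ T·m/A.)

B ≈ 2.89 μT

Each side is a finite straight segment at perpendicular distance d = a/(2 tan(π/6)) = 0.149 m from the centre, with end-angles ±π/6.
One side contributes B₁ = (μ₀I/4πd)·2 sin(π/6) = 4.81×10⁻⁷ T.
All 6 sides add in the same direction: B = 6 × 4.81×10⁻⁷ = 2.89×10⁻⁶ T.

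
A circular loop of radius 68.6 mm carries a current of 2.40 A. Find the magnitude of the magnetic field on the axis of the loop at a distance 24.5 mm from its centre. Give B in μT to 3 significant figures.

B ≈ 18.4 μT

On the axis of a circular loop, B = μ₀IR² / [2(R²+z²)^(3/2)].
R² + z² = (0.0686)² + (0.0245)² = 0.005306 m², and (R²+z²)^(3/2) = 3.87×10⁻⁴ m³.
B = (4π×10⁻⁷ × 2.40 × 0.004706) / (2 × 3.87×10⁻⁴) = 1.84×10⁻⁵ T.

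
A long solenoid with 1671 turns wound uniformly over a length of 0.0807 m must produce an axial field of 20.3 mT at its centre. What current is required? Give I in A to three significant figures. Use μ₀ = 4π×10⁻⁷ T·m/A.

Inside a long solenoid B = μ₀nI with n = 2.071×10⁴ m⁻¹, so I = B/(μ₀n).
I = 2.03×10⁻² / (4π×10⁻⁷ × 2.071×10⁴) = 0.780 A.

I ≈ 0.780 A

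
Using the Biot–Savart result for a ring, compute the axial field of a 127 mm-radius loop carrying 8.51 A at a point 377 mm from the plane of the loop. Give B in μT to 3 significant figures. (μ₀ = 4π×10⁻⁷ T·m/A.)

B ≈ 1.37 μT

On the axis of a circular loop, B = μ₀IR² / [2(R²+z²)^(3/2)].
R² + z² = (0.127)² + (0.377)² = 0.1583 m², and (R²+z²)^(3/2) = 6.30×10⁻² m³.
B = (4π×10⁻⁷ × 8.51 × 0.01613) / (2 × 6.30×10⁻²) = 1.37×10⁻⁶ T.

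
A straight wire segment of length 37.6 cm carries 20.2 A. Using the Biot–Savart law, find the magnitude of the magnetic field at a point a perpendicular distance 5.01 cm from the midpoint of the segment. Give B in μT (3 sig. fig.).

For a finite straight segment, B = (μ₀I/4πd)(sinθ₁ + sinθ₂), where θ₁, θ₂ are the angles from the perpendicular to each end.
The perpendicular from the point meets the wire at its midpoint, so each end is L/2 = 0.188 m away along the wire.
sinθ₁ = 0.188/√(0.188²+0.0501²) = 0.9663; sinθ₂ = 0.188/√(0.188²+0.0501²) = 0.9663.
B = (4π×10⁻⁷ × 20.2) / (4π × 0.0501) × (0.9663 + 0.9663) = 7.79×10⁻⁵ T.

B ≈ 77.9 μT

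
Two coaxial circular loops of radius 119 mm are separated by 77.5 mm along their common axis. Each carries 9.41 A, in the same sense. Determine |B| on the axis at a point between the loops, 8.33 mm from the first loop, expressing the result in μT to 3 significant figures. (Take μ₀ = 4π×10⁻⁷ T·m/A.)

B ≈ 81.4 μT

Each loop contributes B = μ₀IR²/[2(R²+z²)^(3/2)] on the axis, with z measured from that loop.
Loop 1 (z = 0.00833 m): B₁ = 4.93×10⁻⁵ T. Loop 2 (z = 0.06917 m): B₂ = 3.21×10⁻⁵ T.
The fields add: B = B₁ + B₂ = 8.14×10⁻⁵ T.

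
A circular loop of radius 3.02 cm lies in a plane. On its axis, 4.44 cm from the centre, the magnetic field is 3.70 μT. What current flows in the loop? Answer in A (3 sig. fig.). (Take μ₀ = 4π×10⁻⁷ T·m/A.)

I ≈ 1.00 A

On the axis of a loop, B = μ₀IR²/[2(R²+z²)^(3/2)], so I = 2B(R²+z²)^(3/2)/(μ₀R²).
R² + z² = 0.000912 + 0.001971 = 0.002883 m²; raised to 3/2 gives 1.55×10⁻⁴ m³.
I = 2 × 3.70×10⁻⁶ × 1.55×10⁻⁴ / (1.26×10⁻⁶ × 0.000912) = 1.00 A.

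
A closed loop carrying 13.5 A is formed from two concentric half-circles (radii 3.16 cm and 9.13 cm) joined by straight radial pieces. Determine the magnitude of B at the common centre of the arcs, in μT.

B ≈ 87.8 μT

The radial connectors point toward the centre, so dl × r̂ = 0 and they contribute nothing.
Each semicircle gives μ₀I/(4R): inner arc 1.34×10⁻⁴ T, outer arc 4.65×10⁻⁵ T.
The two arcs carry current in opposite angular senses, so their fields oppose: B = |1.34×10⁻⁴ − 4.65×10⁻⁵| = 8.78×10⁻⁵ T.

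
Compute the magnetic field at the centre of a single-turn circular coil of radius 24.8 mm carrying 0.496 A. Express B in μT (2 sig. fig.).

B ≈ 13 μT

At the centre of a circular loop the Biot–Savart law gives B = μ₀I/(2R).
B = (4π×10⁻⁷ × 0.496) / (2 × 0.0248) = 1.26×10⁻⁵ T.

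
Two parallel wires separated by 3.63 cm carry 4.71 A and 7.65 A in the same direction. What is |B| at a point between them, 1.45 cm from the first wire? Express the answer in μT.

B ≈ 5.22 μT

Each long wire gives B = μ₀I/(2πd). Distances are d₁ = 0.0145 m and d₂ = 0.0218 m.
B₁ = 6.50×10⁻⁵ T, B₂ = 7.02×10⁻⁵ T.
Between parallel currents the two contributions point in opposite directions, so they subtract. B = |B₁ − B₂| = |6.50×10⁻⁵ − 7.02×10⁻⁵| = 5.22×10⁻⁶ T.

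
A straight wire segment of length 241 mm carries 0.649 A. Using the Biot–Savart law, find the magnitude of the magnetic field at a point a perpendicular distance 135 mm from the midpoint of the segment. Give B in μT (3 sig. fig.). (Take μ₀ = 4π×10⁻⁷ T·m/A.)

For a finite straight segment, B = (μ₀I/4πd)(sinθ₁ + sinθ₂), where θ₁, θ₂ are the angles from the perpendicular to each end.
The perpendicular from the point meets the wire at its midpoint, so each end is L/2 = 0.1205 m away along the wire.
sinθ₁ = 0.1205/√(0.1205²+0.135²) = 0.6659; sinθ₂ = 0.1205/√(0.1205²+0.135²) = 0.6659.
B = (4π×10⁻⁷ × 0.649) / (4π × 0.135) × (0.6659 + 0.6659) = 6.40×10⁻⁷ T.

B ≈ 0.640 μT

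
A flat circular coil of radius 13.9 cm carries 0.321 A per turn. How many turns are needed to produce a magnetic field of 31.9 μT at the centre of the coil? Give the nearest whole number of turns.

N = 22

For an N-turn coil, B = Nμ₀I/(2R). A single turn gives B₁ = 1.45×10⁻⁶ T with R = 0.139 m.
N = B/B₁ = 3.19×10⁻⁵ / 1.45×10⁻⁶ = 21.98.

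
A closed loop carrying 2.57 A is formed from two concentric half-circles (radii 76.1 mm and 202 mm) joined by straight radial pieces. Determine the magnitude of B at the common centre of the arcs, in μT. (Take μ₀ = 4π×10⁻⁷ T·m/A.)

B ≈ 6.61 μT

The radial connectors point toward the centre, so dl × r̂ = 0 and they contribute nothing.
Each semicircle gives μ₀I/(4R): inner arc 1.06×10⁻⁵ T, outer arc 4.00×10⁻⁶ T.
The two arcs carry current in opposite angular senses, so their fields oppose: B = |1.06×10⁻⁵ − 4.00×10⁻⁶| = 6.61×10⁻⁶ T.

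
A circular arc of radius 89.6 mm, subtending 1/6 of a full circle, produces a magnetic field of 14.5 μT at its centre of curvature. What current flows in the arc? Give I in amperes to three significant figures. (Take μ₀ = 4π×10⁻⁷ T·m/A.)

I ≈ 12.4 A

For a circular arc, B = μ₀Iφ/(4πR) with φ in radians; here φ = 1.047 rad.
So I = 4πRB/(μ₀φ) = 4π × 0.0896 × 1.45×10⁻⁵ / (4π×10⁻⁷ × 1.047) = 12.4 A.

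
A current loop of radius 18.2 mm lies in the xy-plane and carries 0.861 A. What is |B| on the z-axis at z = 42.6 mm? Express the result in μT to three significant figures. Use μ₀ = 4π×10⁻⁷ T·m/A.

B ≈ 1.80 μT

On the axis of a circular loop, B = μ₀IR² / [2(R²+z²)^(3/2)].
R² + z² = (0.0182)² + (0.0426)² = 0.002146 m², and (R²+z²)^(3/2) = 9.94×10⁻⁵ m³.
B = (4π×10⁻⁷ × 0.861 × 0.0003312) / (2 × 9.94×10⁻⁵) = 1.80×10⁻⁶ T.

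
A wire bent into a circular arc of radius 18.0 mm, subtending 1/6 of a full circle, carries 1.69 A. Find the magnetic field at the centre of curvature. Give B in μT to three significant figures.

B ≈ 9.83 μT

The Biot–Savart field of a circular arc at its centre is B = μ₀Iφ/(4πR), with φ = 1.047 rad.
B = (4π×10⁻⁷ × 1.69 × 1.047) / (4π × 0.018) = 9.83×10⁻⁶ T.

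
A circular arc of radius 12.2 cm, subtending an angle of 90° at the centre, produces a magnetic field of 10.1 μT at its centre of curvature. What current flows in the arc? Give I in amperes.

I ≈ 7.84 A

For a circular arc, B = μ₀Iφ/(4πR) with φ in radians; here φ = 1.571 rad.
So I = 4πRB/(μ₀φ) = 4π × 0.122 × 1.01×10⁻⁵ / (4π×10⁻⁷ × 1.571) = 7.84 A.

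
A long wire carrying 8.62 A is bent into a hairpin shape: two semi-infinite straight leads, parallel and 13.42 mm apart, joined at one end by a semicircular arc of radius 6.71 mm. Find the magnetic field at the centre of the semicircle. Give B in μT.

B ≈ 661 μT

The semicircular arc contributes B_arc = μ₀I·π/(4πR) = μ₀I/(4R) = 4.04×10⁻⁴ T.
Each semi-infinite lead is at perpendicular distance R = 0.00671 m from the centre, with the perpendicular foot at its near end, so it contributes μ₀I/(4πR); both point the same way, together 2.57×10⁻⁴ T.
Arc and leads all point the same direction: B = 4.04×10⁻⁴ + 2.57×10⁻⁴ = 6.61×10⁻⁴ T.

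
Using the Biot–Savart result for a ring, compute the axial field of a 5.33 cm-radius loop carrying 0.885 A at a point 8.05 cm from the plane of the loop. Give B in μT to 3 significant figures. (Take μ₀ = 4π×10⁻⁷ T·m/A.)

On the axis of a circular loop, B = μ₀IR² / [2(R²+z²)^(3/2)].
R² + z² = (0.0533)² + (0.0805)² = 0.009321 m², and (R²+z²)^(3/2) = 9.00×10⁻⁴ m³.
B = (4π×10⁻⁷ × 0.885 × 0.002841) / (2 × 9.00×10⁻⁴) = 1.76×10⁻⁶ T.

B ≈ 1.76 μT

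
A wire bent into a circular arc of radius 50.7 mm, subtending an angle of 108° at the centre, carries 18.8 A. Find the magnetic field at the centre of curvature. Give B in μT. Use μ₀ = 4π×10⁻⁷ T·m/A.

The Biot–Savart field of a circular arc at its centre is B = μ₀Iφ/(4πR), with φ = 1.885 rad.
B = (4π×10⁻⁷ × 18.8 × 1.885) / (4π × 0.0507) = 6.99×10⁻⁵ T.

B ≈ 69.9 μT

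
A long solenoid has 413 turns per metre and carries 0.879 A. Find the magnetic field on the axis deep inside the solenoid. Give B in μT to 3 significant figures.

B ≈ 456 μT

Inside a long solenoid, B = μ₀nI with n = 413 turns/m.
B = 4π×10⁻⁷ × 413 × 0.879 = 4.56×10⁻⁴ T.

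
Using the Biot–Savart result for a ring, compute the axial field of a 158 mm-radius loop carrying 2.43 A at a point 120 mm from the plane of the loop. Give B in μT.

On the axis of a circular loop, B = μ₀IR² / [2(R²+z²)^(3/2)].
R² + z² = (0.158)² + (0.12)² = 0.03936 m², and (R²+z²)^(3/2) = 7.81×10⁻³ m³.
B = (4π×10⁻⁷ × 2.43 × 0.02496) / (2 × 7.81×10⁻³) = 4.88×10⁻⁶ T.

B ≈ 4.88 μT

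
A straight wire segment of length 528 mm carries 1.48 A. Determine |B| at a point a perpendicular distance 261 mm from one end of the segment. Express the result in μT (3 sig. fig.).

B ≈ 0.508 μT

For a finite straight segment, B = (μ₀I/4πd)(sinθ₁ + sinθ₂), where θ₁, θ₂ are the angles from the perpendicular to each end.
The perpendicular foot is at one end, so the two end-offsets along the wire are 0 and L = 0.528 m.
sinθ₁ = 0/√(0²+0.261²) = 0.0000; sinθ₂ = 0.528/√(0.528²+0.261²) = 0.8965.
B = (4π×10⁻⁷ × 1.48) / (4π × 0.261) × (0.0000 + 0.8965) = 5.08×10⁻⁷ T.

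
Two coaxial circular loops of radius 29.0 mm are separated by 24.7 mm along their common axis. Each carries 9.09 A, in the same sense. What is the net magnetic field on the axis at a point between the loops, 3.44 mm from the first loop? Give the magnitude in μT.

Each loop contributes B = μ₀IR²/[2(R²+z²)^(3/2)] on the axis, with z measured from that loop.
Loop 1 (z = 0.00344 m): B₁ = 1.93×10⁻⁴ T. Loop 2 (z = 0.02126 m): B₂ = 1.03×10⁻⁴ T.
The fields add: B = B₁ + B₂ = 2.96×10⁻⁴ T.

B ≈ 296 μT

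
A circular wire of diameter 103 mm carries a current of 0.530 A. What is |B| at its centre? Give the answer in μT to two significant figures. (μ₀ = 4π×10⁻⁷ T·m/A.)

At the centre of a circular loop the Biot–Savart law gives B = μ₀I/(2R) (so R = 0.0515 m).
B = (4π×10⁻⁷ × 0.530) / (2 × 0.0515) = 6.47×10⁻⁶ T.

B ≈ 6.5 μT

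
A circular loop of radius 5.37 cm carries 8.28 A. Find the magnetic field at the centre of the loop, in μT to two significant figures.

At the centre of a circular loop the Biot–Savart law gives B = μ₀I/(2R).
B = (4π×10⁻⁷ × 8.28) / (2 × 0.0537) = 9.69×10⁻⁵ T.

B ≈ 97 μT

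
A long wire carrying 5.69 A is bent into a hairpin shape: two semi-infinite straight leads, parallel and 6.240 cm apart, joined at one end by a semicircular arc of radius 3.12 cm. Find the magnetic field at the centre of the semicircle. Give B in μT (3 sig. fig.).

The semicircular arc contributes B_arc = μ₀I·π/(4πR) = μ₀I/(4R) = 5.73×10⁻⁵ T.
Each semi-infinite lead is at perpendicular distance R = 0.0312 m from the centre, with the perpendicular foot at its near end, so it contributes μ₀I/(4πR); both point the same way, together 3.65×10⁻⁵ T.
Arc and leads all point the same direction: B = 5.73×10⁻⁵ + 3.65×10⁻⁵ = 9.38×10⁻⁵ T.

B ≈ 93.8 μT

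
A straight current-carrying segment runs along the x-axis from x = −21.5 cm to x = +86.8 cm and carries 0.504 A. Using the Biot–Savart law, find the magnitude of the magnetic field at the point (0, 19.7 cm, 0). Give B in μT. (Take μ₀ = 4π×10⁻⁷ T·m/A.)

B ≈ 0.438 μT

For a finite straight segment, B = (μ₀I/4πd)(sinθ₁ + sinθ₂), where θ₁, θ₂ are the angles from the perpendicular to each end.
The perpendicular distance is d = 0.197 m; the end-offsets along the wire are a = 0.215 m and b = 0.868 m.
sinθ₁ = 0.215/√(0.215²+0.197²) = 0.7373; sinθ₂ = 0.868/√(0.868²+0.197²) = 0.9752.
B = (4π×10⁻⁷ × 0.504) / (4π × 0.197) × (0.7373 + 0.9752) = 4.38×10⁻⁷ T.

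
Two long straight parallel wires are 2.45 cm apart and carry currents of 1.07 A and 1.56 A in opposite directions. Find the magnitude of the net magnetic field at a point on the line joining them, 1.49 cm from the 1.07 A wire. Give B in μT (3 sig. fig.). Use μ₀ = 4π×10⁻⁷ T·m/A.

B ≈ 46.9 μT

Each long wire gives B = μ₀I/(2πd). Distances are d₁ = 0.0149 m and d₂ = 0.0096 m.
B₁ = 1.44×10⁻⁵ T, B₂ = 3.25×10⁻⁵ T.
Between antiparallel currents both contributions point the same way, so they add. B = B₁ + B₂ = 1.44×10⁻⁵ + 3.25×10⁻⁵ = 4.69×10⁻⁵ T.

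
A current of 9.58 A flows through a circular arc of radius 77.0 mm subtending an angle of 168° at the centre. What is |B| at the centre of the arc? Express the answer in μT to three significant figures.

B ≈ 36.5 μT

The Biot–Savart field of a circular arc at its centre is B = μ₀Iφ/(4πR), with φ = 2.932 rad.
B = (4π×10⁻⁷ × 9.58 × 2.932) / (4π × 0.077) = 3.65×10⁻⁵ T.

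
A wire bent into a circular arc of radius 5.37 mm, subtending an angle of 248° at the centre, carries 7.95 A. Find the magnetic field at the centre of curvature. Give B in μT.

The Biot–Savart field of a circular arc at its centre is B = μ₀Iφ/(4πR), with φ = 4.328 rad.
B = (4π×10⁻⁷ × 7.95 × 4.328) / (4π × 0.00537) = 6.41×10⁻⁴ T.

B ≈ 641 μT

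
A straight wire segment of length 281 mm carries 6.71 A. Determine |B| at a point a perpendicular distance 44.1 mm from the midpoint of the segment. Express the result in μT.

B ≈ 29.0 μT

For a finite straight segment, B = (μ₀I/4πd)(sinθ₁ + sinθ₂), where θ₁, θ₂ are the angles from the perpendicular to each end.
The perpendicular from the point meets the wire at its midpoint, so each end is L/2 = 0.1405 m away along the wire.
sinθ₁ = 0.1405/√(0.1405²+0.0441²) = 0.9541; sinθ₂ = 0.1405/√(0.1405²+0.0441²) = 0.9541.
B = (4π×10⁻⁷ × 6.71) / (4π × 0.0441) × (0.9541 + 0.9541) = 2.90×10⁻⁵ T.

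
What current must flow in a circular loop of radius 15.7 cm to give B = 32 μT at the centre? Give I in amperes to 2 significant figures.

I ≈ 8.0 A

At the centre of a circular loop B = μ₀I/(2R), so I = 2RB/μ₀.
With R = 0.157 m, I = 2 × 0.157 × 3.20×10⁻⁵ / (4π×10⁻⁷) = 8.00 A.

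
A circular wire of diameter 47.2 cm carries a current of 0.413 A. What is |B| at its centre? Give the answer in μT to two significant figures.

At the centre of a circular loop the Biot–Savart law gives B = μ₀I/(2R) (so R = 0.236 m).
B = (4π×10⁻⁷ × 0.413) / (2 × 0.236) = 1.10×10⁻⁶ T.

B ≈ 1.1 μT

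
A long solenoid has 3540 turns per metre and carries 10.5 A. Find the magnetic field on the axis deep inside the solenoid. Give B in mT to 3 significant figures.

B ≈ 46.7 mT

Inside a long solenoid, B = μ₀nI with n = 3540 turns/m.
B = 4π×10⁻⁷ × 3540 × 10.5 = 4.67×10⁻² T.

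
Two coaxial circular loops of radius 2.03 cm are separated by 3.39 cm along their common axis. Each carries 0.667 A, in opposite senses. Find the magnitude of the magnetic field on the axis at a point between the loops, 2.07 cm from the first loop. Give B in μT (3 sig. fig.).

B ≈ 5.08 μT

Each loop contributes B = μ₀IR²/[2(R²+z²)^(3/2)] on the axis, with z measured from that loop.
Loop 1 (z = 0.0207 m): B₁ = 7.09×10⁻⁶ T. Loop 2 (z = 0.0132 m): B₂ = 1.22×10⁻⁵ T.
The fields oppose: B = |B₁ − B₂| = 5.08×10⁻⁶ T.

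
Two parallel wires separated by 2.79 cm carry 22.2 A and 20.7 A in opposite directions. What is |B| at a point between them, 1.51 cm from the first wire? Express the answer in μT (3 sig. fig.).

Each long wire gives B = μ₀I/(2πd). Distances are d₁ = 0.0151 m and d₂ = 0.0128 m.
B₁ = 2.94×10⁻⁴ T, B₂ = 3.23×10⁻⁴ T.
Between antiparallel currents both contributions point the same way, so they add. B = B₁ + B₂ = 2.94×10⁻⁴ + 3.23×10⁻⁴ = 6.17×10⁻⁴ T.

B ≈ 617 μT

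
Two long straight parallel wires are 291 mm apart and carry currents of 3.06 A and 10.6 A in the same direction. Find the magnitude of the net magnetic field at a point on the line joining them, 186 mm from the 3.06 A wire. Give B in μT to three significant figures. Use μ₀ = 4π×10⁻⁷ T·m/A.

Each long wire gives B = μ₀I/(2πd). Distances are d₁ = 0.186 m and d₂ = 0.105 m.
B₁ = 3.29×10⁻⁶ T, B₂ = 2.02×10⁻⁵ T.
Between parallel currents the two contributions point in opposite directions, so they subtract. B = |B₁ − B₂| = |3.29×10⁻⁶ − 2.02×10⁻⁵| = 1.69×10⁻⁵ T.

B ≈ 16.9 μT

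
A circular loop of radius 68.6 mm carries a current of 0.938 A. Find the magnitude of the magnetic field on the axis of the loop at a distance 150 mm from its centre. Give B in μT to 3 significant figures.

B ≈ 0.618 μT

On the axis of a circular loop, B = μ₀IR² / [2(R²+z²)^(3/2)].
R² + z² = (0.0686)² + (0.15)² = 0.02721 m², and (R²+z²)^(3/2) = 4.49×10⁻³ m³.
B = (4π×10⁻⁷ × 0.938 × 0.004706) / (2 × 4.49×10⁻³) = 6.18×10⁻⁷ T.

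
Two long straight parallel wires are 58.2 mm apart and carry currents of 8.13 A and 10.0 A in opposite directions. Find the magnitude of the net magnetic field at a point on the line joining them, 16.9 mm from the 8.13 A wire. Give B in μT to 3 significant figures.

B ≈ 145 μT

Each long wire gives B = μ₀I/(2πd). Distances are d₁ = 0.0169 m and d₂ = 0.0413 m.
B₁ = 9.62×10⁻⁵ T, B₂ = 4.84×10⁻⁵ T.
Between antiparallel currents both contributions point the same way, so they add. B = B₁ + B₂ = 9.62×10⁻⁵ + 4.84×10⁻⁵ = 1.45×10⁻⁴ T.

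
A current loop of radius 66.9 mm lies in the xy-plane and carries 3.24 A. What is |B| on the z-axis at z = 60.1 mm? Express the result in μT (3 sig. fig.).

On the axis of a circular loop, B = μ₀IR² / [2(R²+z²)^(3/2)].
R² + z² = (0.0669)² + (0.0601)² = 0.008088 m², and (R²+z²)^(3/2) = 7.27×10⁻⁴ m³.
B = (4π×10⁻⁷ × 3.24 × 0.004476) / (2 × 7.27×10⁻⁴) = 1.25×10⁻⁵ T.

B ≈ 12.5 μT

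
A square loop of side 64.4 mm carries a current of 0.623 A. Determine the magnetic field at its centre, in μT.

Each side is a finite straight segment at perpendicular distance d = a/(2 tan(π/4)) = 0.0322 m from the centre, with end-angles ±π/4.
One side contributes B₁ = (μ₀I/4πd)·2 sin(π/4) = 2.74×10⁻⁶ T.
All 4 sides add in the same direction: B = 4 × 2.74×10⁻⁶ = 1.09×10⁻⁵ T.

B ≈ 10.9 μT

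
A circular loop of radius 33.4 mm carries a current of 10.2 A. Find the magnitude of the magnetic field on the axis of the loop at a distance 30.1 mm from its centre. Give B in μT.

On the axis of a circular loop, B = μ₀IR² / [2(R²+z²)^(3/2)].
R² + z² = (0.0334)² + (0.0301)² = 0.002022 m², and (R²+z²)^(3/2) = 9.09×10⁻⁵ m³.
B = (4π×10⁻⁷ × 10.2 × 0.001116) / (2 × 9.09×10⁻⁵) = 7.87×10⁻⁵ T.

B ≈ 78.7 μT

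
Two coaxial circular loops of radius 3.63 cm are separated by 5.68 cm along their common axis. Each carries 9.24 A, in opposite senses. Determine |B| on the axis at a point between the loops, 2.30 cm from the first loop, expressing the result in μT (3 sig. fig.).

Each loop contributes B = μ₀IR²/[2(R²+z²)^(3/2)] on the axis, with z measured from that loop.
Loop 1 (z = 0.023 m): B₁ = 9.64×10⁻⁵ T. Loop 2 (z = 0.0338 m): B₂ = 6.27×10⁻⁵ T.
The fields oppose: B = |B₁ − B₂| = 3.37×10⁻⁵ T.

B ≈ 33.7 μT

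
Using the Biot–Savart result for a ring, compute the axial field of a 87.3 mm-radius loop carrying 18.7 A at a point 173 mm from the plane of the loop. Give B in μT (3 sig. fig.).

B ≈ 12.3 μT

On the axis of a circular loop, B = μ₀IR² / [2(R²+z²)^(3/2)].
R² + z² = (0.0873)² + (0.173)² = 0.03755 m², and (R²+z²)^(3/2) = 7.28×10⁻³ m³.
B = (4π×10⁻⁷ × 18.7 × 0.007621) / (2 × 7.28×10⁻³) = 1.23×10⁻⁵ T.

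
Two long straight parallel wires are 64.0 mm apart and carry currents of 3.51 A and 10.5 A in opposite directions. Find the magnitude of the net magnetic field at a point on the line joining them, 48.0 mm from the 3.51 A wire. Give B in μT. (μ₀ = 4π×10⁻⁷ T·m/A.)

Each long wire gives B = μ₀I/(2πd). Distances are d₁ = 0.048 m and d₂ = 0.016 m.
B₁ = 1.46×10⁻⁵ T, B₂ = 1.31×10⁻⁴ T.
Between antiparallel currents both contributions point the same way, so they add. B = B₁ + B₂ = 1.46×10⁻⁵ + 1.31×10⁻⁴ = 1.46×10⁻⁴ T.

B ≈ 146 μT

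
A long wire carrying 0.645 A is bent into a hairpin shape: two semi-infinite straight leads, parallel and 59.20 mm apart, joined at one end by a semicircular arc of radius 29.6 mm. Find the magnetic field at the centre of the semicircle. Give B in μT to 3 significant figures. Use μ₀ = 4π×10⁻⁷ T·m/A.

B ≈ 11.2 μT

The semicircular arc contributes B_arc = μ₀I·π/(4πR) = μ₀I/(4R) = 6.85×10⁻⁶ T.
Each semi-infinite lead is at perpendicular distance R = 0.0296 m from the centre, with the perpendicular foot at its near end, so it contributes μ₀I/(4πR); both point the same way, together 4.36×10⁻⁶ T.
Arc and leads all point the same direction: B = 6.85×10⁻⁶ + 4.36×10⁻⁶ = 1.12×10⁻⁵ T.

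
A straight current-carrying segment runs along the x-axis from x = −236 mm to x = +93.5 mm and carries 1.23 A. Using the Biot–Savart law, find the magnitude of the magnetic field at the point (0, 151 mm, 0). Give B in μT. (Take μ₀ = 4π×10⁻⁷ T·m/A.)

For a finite straight segment, B = (μ₀I/4πd)(sinθ₁ + sinθ₂), where θ₁, θ₂ are the angles from the perpendicular to each end.
The perpendicular distance is d = 0.151 m; the end-offsets along the wire are a = 0.236 m and b = 0.0935 m.
sinθ₁ = 0.236/√(0.236²+0.151²) = 0.8423; sinθ₂ = 0.0935/√(0.0935²+0.151²) = 0.5265.
B = (4π×10⁻⁷ × 1.23) / (4π × 0.151) × (0.8423 + 0.5265) = 1.11×10⁻⁶ T.

B ≈ 1.11 μT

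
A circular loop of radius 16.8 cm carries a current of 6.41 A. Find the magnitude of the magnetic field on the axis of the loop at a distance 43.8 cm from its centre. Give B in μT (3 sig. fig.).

On the axis of a circular loop, B = μ₀IR² / [2(R²+z²)^(3/2)].
R² + z² = (0.168)² + (0.438)² = 0.2201 m², and (R²+z²)^(3/2) = 0.103 m³.
B = (4π×10⁻⁷ × 6.41 × 0.02822) / (2 × 0.103) = 1.10×10⁻⁶ T.

B ≈ 1.10 μT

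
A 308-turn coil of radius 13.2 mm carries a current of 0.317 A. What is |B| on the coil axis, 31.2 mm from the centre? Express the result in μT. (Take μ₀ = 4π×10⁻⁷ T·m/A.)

B ≈ 275 μT

For an N-turn flat coil, B = Nμ₀IR²/[2(R²+z²)^(3/2)] with R = 0.0132 m, z = 0.0312 m.
B = 308 × 8.93×10⁻⁷ T = 2.75×10⁻⁴ T.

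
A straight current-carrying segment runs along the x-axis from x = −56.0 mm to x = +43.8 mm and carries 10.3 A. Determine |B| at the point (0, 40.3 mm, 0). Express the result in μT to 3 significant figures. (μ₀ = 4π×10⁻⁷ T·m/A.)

B ≈ 39.6 μT

For a finite straight segment, B = (μ₀I/4πd)(sinθ₁ + sinθ₂), where θ₁, θ₂ are the angles from the perpendicular to each end.
The perpendicular distance is d = 0.0403 m; the end-offsets along the wire are a = 0.056 m and b = 0.0438 m.
sinθ₁ = 0.056/√(0.056²+0.0403²) = 0.8117; sinθ₂ = 0.0438/√(0.0438²+0.0403²) = 0.7359.
B = (4π×10⁻⁷ × 10.3) / (4π × 0.0403) × (0.8117 + 0.7359) = 3.96×10⁻⁵ T.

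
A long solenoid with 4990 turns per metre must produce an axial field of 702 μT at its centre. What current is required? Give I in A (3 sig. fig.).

I ≈ 0.112 A

Inside a long solenoid B = μ₀nI with n = 4990 m⁻¹, so I = B/(μ₀n).
I = 7.02×10⁻⁴ / (4π×10⁻⁷ × 4990) = 0.112 A.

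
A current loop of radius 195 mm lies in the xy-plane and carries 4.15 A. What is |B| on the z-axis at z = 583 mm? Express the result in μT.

B ≈ 0.427 μT

On the axis of a circular loop, B = μ₀IR² / [2(R²+z²)^(3/2)].
R² + z² = (0.195)² + (0.583)² = 0.3779 m², and (R²+z²)^(3/2) = 0.232 m³.
B = (4π×10⁻⁷ × 4.15 × 0.03803) / (2 × 0.232) = 4.27×10⁻⁷ T.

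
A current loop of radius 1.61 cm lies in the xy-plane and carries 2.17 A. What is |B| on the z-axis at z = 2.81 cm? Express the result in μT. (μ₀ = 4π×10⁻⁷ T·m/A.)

On the axis of a circular loop, B = μ₀IR² / [2(R²+z²)^(3/2)].
R² + z² = (0.0161)² + (0.0281)² = 0.001049 m², and (R²+z²)^(3/2) = 3.40×10⁻⁵ m³.
B = (4π×10⁻⁷ × 2.17 × 0.0002592) / (2 × 3.40×10⁻⁵) = 1.04×10⁻⁵ T.

B ≈ 10.4 μT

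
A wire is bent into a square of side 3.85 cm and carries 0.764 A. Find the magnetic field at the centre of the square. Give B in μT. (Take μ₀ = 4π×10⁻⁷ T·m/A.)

B ≈ 22.5 μT

Each side is a finite straight segment at perpendicular distance d = a/(2 tan(π/4)) = 0.01925 m from the centre, with end-angles ±π/4.
One side contributes B₁ = (μ₀I/4πd)·2 sin(π/4) = 5.61×10⁻⁶ T.
All 4 sides add in the same direction: B = 4 × 5.61×10⁻⁶ = 2.25×10⁻⁵ T.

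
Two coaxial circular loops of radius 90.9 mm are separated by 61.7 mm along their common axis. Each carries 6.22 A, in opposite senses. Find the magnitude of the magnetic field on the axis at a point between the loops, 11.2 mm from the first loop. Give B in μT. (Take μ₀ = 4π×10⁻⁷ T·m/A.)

B ≈ 13.3 μT

Each loop contributes B = μ₀IR²/[2(R²+z²)^(3/2)] on the axis, with z measured from that loop.
Loop 1 (z = 0.0112 m): B₁ = 4.20×10⁻⁵ T. Loop 2 (z = 0.0505 m): B₂ = 2.87×10⁻⁵ T.
The fields oppose: B = |B₁ − B₂| = 1.33×10⁻⁵ T.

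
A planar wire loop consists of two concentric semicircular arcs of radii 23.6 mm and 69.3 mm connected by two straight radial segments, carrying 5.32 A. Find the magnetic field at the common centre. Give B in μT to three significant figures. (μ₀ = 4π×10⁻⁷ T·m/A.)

B ≈ 46.7 μT

The radial connectors point toward the centre, so dl × r̂ = 0 and they contribute nothing.
Each semicircle gives μ₀I/(4R): inner arc 7.08×10⁻⁵ T, outer arc 2.41×10⁻⁵ T.
The two arcs carry current in opposite angular senses, so their fields oppose: B = |7.08×10⁻⁵ − 2.41×10⁻⁵| = 4.67×10⁻⁵ T.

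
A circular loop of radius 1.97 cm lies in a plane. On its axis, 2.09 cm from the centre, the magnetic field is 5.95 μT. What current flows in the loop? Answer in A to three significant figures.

On the axis of a loop, B = μ₀IR²/[2(R²+z²)^(3/2)], so I = 2B(R²+z²)^(3/2)/(μ₀R²).
R² + z² = 0.0003881 + 0.0004368 = 0.0008249 m²; raised to 3/2 gives 2.37×10⁻⁵ m³.
I = 2 × 5.95×10⁻⁶ × 2.37×10⁻⁵ / (1.26×10⁻⁶ × 0.0003881) = 0.578 A.

I ≈ 0.578 A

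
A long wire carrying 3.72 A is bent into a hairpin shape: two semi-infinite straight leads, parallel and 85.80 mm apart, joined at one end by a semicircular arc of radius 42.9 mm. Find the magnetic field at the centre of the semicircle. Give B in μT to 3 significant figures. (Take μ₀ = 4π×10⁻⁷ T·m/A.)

The semicircular arc contributes B_arc = μ₀I·π/(4πR) = μ₀I/(4R) = 2.72×10⁻⁵ T.
Each semi-infinite lead is at perpendicular distance R = 0.0429 m from the centre, with the perpendicular foot at its near end, so it contributes μ₀I/(4πR); both point the same way, together 1.73×10⁻⁵ T.
Arc and leads all point the same direction: B = 2.72×10⁻⁵ + 1.73×10⁻⁵ = 4.46×10⁻⁵ T.

B ≈ 44.6 μT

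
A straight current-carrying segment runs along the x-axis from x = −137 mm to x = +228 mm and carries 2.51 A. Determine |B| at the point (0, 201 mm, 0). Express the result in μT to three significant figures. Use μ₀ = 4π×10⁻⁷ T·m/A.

B ≈ 1.64 μT

For a finite straight segment, B = (μ₀I/4πd)(sinθ₁ + sinθ₂), where θ₁, θ₂ are the angles from the perpendicular to each end.
The perpendicular distance is d = 0.201 m; the end-offsets along the wire are a = 0.137 m and b = 0.228 m.
sinθ₁ = 0.137/√(0.137²+0.201²) = 0.5632; sinθ₂ = 0.228/√(0.228²+0.201²) = 0.7501.
B = (4π×10⁻⁷ × 2.51) / (4π × 0.201) × (0.5632 + 0.7501) = 1.64×10⁻⁶ T.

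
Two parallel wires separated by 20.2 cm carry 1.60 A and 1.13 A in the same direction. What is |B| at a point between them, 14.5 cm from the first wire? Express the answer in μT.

B ≈ 1.76 μT

Each long wire gives B = μ₀I/(2πd). Distances are d₁ = 0.145 m and d₂ = 0.057 m.
B₁ = 2.21×10⁻⁶ T, B₂ = 3.96×10⁻⁶ T.
Between parallel currents the two contributions point in opposite directions, so they subtract. B = |B₁ − B₂| = |2.21×10⁻⁶ − 3.96×10⁻⁶| = 1.76×10⁻⁶ T.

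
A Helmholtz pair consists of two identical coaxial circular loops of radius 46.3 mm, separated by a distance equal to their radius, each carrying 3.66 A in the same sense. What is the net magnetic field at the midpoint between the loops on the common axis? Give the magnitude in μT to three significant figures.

B ≈ 71.1 μT

Each loop contributes B = μ₀IR²/[2(R²+z²)^(3/2)] on the axis, with z measured from that loop.
Loop 1 (z = 0.02315 m): B₁ = 3.55×10⁻⁵ T. Loop 2 (z = 0.02315 m): B₂ = 3.55×10⁻⁵ T.
The fields add: B = B₁ + B₂ = 7.11×10⁻⁵ T.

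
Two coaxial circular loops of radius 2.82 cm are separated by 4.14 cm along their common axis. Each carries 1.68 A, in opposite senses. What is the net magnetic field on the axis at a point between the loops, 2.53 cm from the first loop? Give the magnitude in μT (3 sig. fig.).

B ≈ 9.08 μT

Each loop contributes B = μ₀IR²/[2(R²+z²)^(3/2)] on the axis, with z measured from that loop.
Loop 1 (z = 0.0253 m): B₁ = 1.54×10⁻⁵ T. Loop 2 (z = 0.0161 m): B₂ = 2.45×10⁻⁵ T.
The fields oppose: B = |B₁ − B₂| = 9.08×10⁻⁶ T.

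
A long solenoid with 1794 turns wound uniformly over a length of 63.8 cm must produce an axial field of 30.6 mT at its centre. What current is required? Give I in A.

Inside a long solenoid B = μ₀nI with n = 2812 m⁻¹, so I = B/(μ₀n).
I = 3.06×10⁻² / (4π×10⁻⁷ × 2812) = 8.66 A.

I ≈ 8.66 A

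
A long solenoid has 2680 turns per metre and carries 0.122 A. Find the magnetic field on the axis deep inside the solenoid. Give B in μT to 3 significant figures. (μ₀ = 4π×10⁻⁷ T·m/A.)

Inside a long solenoid, B = μ₀nI with n = 2680 turns/m.
B = 4π×10⁻⁷ × 2680 × 0.122 = 4.11×10⁻⁴ T.

B ≈ 411 μT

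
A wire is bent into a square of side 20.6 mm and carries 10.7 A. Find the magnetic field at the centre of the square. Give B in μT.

B ≈ 588 μT

Each side is a finite straight segment at perpendicular distance d = a/(2 tan(π/4)) = 0.0103 m from the centre, with end-angles ±π/4.
One side contributes B₁ = (μ₀I/4πd)·2 sin(π/4) = 1.47×10⁻⁴ T.
All 4 sides add in the same direction: B = 4 × 1.47×10⁻⁴ = 5.88×10⁻⁴ T.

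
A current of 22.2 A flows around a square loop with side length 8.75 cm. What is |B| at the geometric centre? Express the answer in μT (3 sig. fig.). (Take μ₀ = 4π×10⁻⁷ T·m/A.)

Each side is a finite straight segment at perpendicular distance d = a/(2 tan(π/4)) = 0.04375 m from the centre, with end-angles ±π/4.
One side contributes B₁ = (μ₀I/4πd)·2 sin(π/4) = 7.18×10⁻⁵ T.
All 4 sides add in the same direction: B = 4 × 7.18×10⁻⁵ = 2.87×10⁻⁴ T.

B ≈ 287 μT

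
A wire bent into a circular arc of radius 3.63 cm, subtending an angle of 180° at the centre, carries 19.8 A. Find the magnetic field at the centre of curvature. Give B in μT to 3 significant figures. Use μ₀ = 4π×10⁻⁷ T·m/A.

B ≈ 171 μT

The Biot–Savart field of a circular arc at its centre is B = μ₀Iφ/(4πR), with φ = 3.142 rad.
B = (4π×10⁻⁷ × 19.8 × 3.142) / (4π × 0.0363) = 1.71×10⁻⁴ T.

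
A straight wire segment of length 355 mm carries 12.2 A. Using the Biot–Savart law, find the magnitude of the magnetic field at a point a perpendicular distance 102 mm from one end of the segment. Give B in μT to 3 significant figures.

B ≈ 11.5 μT

For a finite straight segment, B = (μ₀I/4πd)(sinθ₁ + sinθ₂), where θ₁, θ₂ are the angles from the perpendicular to each end.
The perpendicular foot is at one end, so the two end-offsets along the wire are 0 and L = 0.355 m.
sinθ₁ = 0/√(0²+0.102²) = 0.0000; sinθ₂ = 0.355/√(0.355²+0.102²) = 0.9611.
B = (4π×10⁻⁷ × 12.2) / (4π × 0.102) × (0.0000 + 0.9611) = 1.15×10⁻⁵ T.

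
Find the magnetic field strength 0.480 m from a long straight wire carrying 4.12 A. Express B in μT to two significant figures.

For an infinitely long straight wire, B = μ₀I/(2πd).
B = (4π×10⁻⁷ × 4.12) / (2π × 0.48) = 1.72×10⁻⁶ T.

B ≈ 1.7 μT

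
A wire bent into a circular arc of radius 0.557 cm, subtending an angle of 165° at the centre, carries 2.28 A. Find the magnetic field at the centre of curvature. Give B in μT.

B ≈ 118 μT

The Biot–Savart field of a circular arc at its centre is B = μ₀Iφ/(4πR), with φ = 2.88 rad.
B = (4π×10⁻⁷ × 2.28 × 2.88) / (4π × 0.00557) = 1.18×10⁻⁴ T.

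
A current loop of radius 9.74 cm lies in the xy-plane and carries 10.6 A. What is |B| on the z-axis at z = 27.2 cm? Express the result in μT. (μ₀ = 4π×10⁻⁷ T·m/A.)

B ≈ 2.62 μT

On the axis of a circular loop, B = μ₀IR² / [2(R²+z²)^(3/2)].
R² + z² = (0.0974)² + (0.272)² = 0.08347 m², and (R²+z²)^(3/2) = 2.41×10⁻² m³.
B = (4π×10⁻⁷ × 10.6 × 0.009487) / (2 × 2.41×10⁻²) = 2.62×10⁻⁶ T.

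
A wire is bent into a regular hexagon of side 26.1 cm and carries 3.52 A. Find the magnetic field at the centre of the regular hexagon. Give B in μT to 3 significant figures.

Each side is a finite straight segment at perpendicular distance d = a/(2 tan(π/6)) = 0.226 m from the centre, with end-angles ±π/6.
One side contributes B₁ = (μ₀I/4πd)·2 sin(π/6) = 1.56×10⁻⁶ T.
All 6 sides add in the same direction: B = 6 × 1.56×10⁻⁶ = 9.34×10⁻⁶ T.

B ≈ 9.34 μT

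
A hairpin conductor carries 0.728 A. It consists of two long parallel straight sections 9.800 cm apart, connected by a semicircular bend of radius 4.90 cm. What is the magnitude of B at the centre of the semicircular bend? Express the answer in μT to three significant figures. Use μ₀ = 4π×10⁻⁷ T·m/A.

The semicircular arc contributes B_arc = μ₀I·π/(4πR) = μ₀I/(4R) = 4.67×10⁻⁶ T.
Each semi-infinite lead is at perpendicular distance R = 0.049 m from the centre, with the perpendicular foot at its near end, so it contributes μ₀I/(4πR); both point the same way, together 2.97×10⁻⁶ T.
Arc and leads all point the same direction: B = 4.67×10⁻⁶ + 2.97×10⁻⁶ = 7.64×10⁻⁶ T.

B ≈ 7.64 μT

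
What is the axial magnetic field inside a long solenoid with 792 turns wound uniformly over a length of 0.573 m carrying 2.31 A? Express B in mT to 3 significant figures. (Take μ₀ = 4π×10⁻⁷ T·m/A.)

B ≈ 4.01 mT

Inside a long solenoid, B = μ₀nI with n = 1382 turns/m.
B = 4π×10⁻⁷ × 1382 × 2.31 = 4.01×10⁻³ T.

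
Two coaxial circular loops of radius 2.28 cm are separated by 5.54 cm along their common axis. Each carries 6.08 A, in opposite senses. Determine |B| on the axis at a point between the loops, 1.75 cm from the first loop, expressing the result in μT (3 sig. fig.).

Each loop contributes B = μ₀IR²/[2(R²+z²)^(3/2)] on the axis, with z measured from that loop.
Loop 1 (z = 0.0175 m): B₁ = 8.36×10⁻⁵ T. Loop 2 (z = 0.0379 m): B₂ = 2.30×10⁻⁵ T.
The fields oppose: B = |B₁ − B₂| = 6.07×10⁻⁵ T.

B ≈ 60.7 μT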